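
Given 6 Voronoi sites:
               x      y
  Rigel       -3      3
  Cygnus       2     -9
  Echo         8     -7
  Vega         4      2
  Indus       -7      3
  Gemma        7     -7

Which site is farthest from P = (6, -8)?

Indus

Compare squared distances (the ordering matches that of the actual distances):
d²(P, Rigel) = (6−(-3))² + (-8−3)² = 81 + 121 = 202
d²(P, Cygnus) = (6−2)² + (-8−(-9))² = 16 + 1 = 17
d²(P, Echo) = (6−8)² + (-8−(-7))² = 4 + 1 = 5
d²(P, Vega) = (6−4)² + (-8−2)² = 4 + 100 = 104
d²(P, Indus) = (6−(-7))² + (-8−3)² = 169 + 121 = 290
d²(P, Gemma) = (6−7)² + (-8−(-7))² = 1 + 1 = 2
The largest is to Indus.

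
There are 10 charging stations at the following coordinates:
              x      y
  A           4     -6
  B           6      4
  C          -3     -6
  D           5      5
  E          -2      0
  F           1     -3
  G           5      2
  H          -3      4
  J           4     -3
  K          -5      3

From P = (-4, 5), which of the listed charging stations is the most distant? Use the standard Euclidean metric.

Compare squared distances (the ordering matches that of the actual distances):
|PA|² = 64 + 121 = 185
|PB|² = 100 + 1 = 101
|PC|² = 1 + 121 = 122
|PD|² = 81 + 0 = 81
|PE|² = 4 + 25 = 29
|PF|² = 25 + 64 = 89
|PG|² = 81 + 9 = 90
|PH|² = 1 + 1 = 2
|PJ|² = 64 + 64 = 128
|PK|² = 1 + 4 = 5
The largest is to A.

A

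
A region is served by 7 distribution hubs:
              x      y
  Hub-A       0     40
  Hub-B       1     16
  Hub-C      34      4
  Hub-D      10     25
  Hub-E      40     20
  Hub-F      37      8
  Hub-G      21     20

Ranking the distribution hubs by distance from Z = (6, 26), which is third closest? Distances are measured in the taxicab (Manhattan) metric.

Hub-A

d(Z, Hub-A) = |6−0| + |26−40| = 6 + 14 = 20
d(Z, Hub-B) = |6−1| + |26−16| = 5 + 10 = 15
d(Z, Hub-C) = |6−34| + |26−4| = 28 + 22 = 50
d(Z, Hub-D) = |6−10| + |26−25| = 4 + 1 = 5
d(Z, Hub-E) = |6−40| + |26−20| = 34 + 6 = 40
d(Z, Hub-F) = |6−37| + |26−8| = 31 + 18 = 49
d(Z, Hub-G) = |6−21| + |26−20| = 15 + 6 = 21
Sorted ascending: Hub-D, Hub-B, Hub-A, Hub-G, … — the third-nearest is Hub-A.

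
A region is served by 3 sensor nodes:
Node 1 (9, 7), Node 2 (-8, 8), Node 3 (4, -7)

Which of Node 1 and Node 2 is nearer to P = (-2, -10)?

Compare squared distances:
d²(P, Node 1) = (-2−9)² + (-10−7)² = 121 + 289 = 410
d²(P, Node 2) = (-2−(-8))² + (-10−8)² = 36 + 324 = 360
410 > 360, so Node 2 is closer.

Node 2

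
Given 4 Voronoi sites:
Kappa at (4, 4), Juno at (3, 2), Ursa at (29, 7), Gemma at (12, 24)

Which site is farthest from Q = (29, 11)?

Juno

Compare squared distances (the ordering matches that of the actual distances):
d²(Q, Kappa) = (29−4)² + (11−4)² = 625 + 49 = 674
d²(Q, Juno) = (29−3)² + (11−2)² = 676 + 81 = 757
d²(Q, Ursa) = (29−29)² + (11−7)² = 0 + 16 = 16
d²(Q, Gemma) = (29−12)² + (11−24)² = 289 + 169 = 458
The largest is to Juno.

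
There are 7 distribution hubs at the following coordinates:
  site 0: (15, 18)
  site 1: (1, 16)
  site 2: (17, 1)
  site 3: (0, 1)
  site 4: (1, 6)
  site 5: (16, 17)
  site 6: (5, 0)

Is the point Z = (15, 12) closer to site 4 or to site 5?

Compare squared distances:
d²(Z, site 4) = (15−1)² + (12−6)² = 196 + 36 = 232
d²(Z, site 5) = (15−16)² + (12−17)² = 1 + 25 = 26
232 > 26, so site 5 is closer.

site 5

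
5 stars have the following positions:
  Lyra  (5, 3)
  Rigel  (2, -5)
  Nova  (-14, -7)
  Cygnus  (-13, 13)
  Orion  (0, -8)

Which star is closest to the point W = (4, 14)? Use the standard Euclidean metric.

Squared Euclidean distances:
d²(W, Lyra) = (4−5)² + (14−3)² = 1 + 121 = 122
d²(W, Rigel) = (4−2)² + (14−(-5))² = 4 + 361 = 365
d²(W, Nova) = (4−(-14))² + (14−(-7))² = 324 + 441 = 765
d²(W, Cygnus) = (4−(-13))² + (14−13)² = 289 + 1 = 290
d²(W, Orion) = (4−0)² + (14−(-8))² = 16 + 484 = 500
The smallest is to Lyra, so W lies in the Voronoi region of Lyra.

Lyra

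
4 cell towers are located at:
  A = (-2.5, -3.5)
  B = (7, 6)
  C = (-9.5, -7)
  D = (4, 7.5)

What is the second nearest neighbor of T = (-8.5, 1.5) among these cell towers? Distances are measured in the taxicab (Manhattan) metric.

d(T,A) = |-8.5−(-2.5)| + |1.5−(-3.5)| = 6 + 5 = 11
d(T,B) = |-8.5−7| + |1.5−6| = 15.5 + 4.5 = 20
d(T,C) = |-8.5−(-9.5)| + |1.5−(-7)| = 1 + 8.5 = 9.5
d(T,D) = |-8.5−4| + |1.5−7.5| = 12.5 + 6 = 18.5
Sorted ascending: C, A, D, … — the second-nearest is A.

A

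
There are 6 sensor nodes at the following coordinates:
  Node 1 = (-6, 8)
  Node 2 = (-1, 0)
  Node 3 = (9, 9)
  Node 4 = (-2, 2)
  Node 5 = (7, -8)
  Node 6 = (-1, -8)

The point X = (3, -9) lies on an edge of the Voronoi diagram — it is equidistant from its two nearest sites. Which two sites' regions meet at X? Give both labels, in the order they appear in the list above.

Node 5 and Node 6

Squared distances from X to each site:
d²(X, Node 1) = (3−(-6))² + (-9−8)² = 81 + 289 = 370
d²(X, Node 2) = (3−(-1))² + (-9−0)² = 16 + 81 = 97
d²(X, Node 3) = (3−9)² + (-9−9)² = 36 + 324 = 360
d²(X, Node 4) = (3−(-2))² + (-9−2)² = 25 + 121 = 146
d²(X, Node 5) = (3−7)² + (-9−(-8))² = 16 + 1 = 17
d²(X, Node 6) = (3−(-1))² + (-9−(-8))² = 16 + 1 = 17
X is equidistant from Node 5 and Node 6 (both at squared distance 17), and every other site is strictly farther — so X lies on the Node 5–Node 6 Voronoi edge.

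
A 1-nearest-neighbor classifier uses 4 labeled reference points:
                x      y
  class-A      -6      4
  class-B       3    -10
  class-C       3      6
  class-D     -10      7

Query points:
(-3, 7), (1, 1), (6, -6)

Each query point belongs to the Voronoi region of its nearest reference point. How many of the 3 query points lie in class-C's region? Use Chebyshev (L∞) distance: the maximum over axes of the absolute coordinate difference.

1

(-3, 7) — d to each: class-A:3, class-B:17, class-C:6, class-D:7 → nearest is class-A
(1, 1) — d to each: class-A:7, class-B:11, class-C:5, class-D:11 → nearest is class-C
(6, -6) — d to each: class-A:12, class-B:4, class-C:12, class-D:16 → nearest is class-B
1 of the 3 points has class-C as nearest.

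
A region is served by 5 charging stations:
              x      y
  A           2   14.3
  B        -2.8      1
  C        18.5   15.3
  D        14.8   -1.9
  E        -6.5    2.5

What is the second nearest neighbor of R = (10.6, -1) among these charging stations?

B

Since √ is increasing, it suffices to compare squared distances:
|RA|² = 73.96 + 234.09 = 308.05
|RB|² = 179.56 + 4 = 183.56
|RC|² = 62.41 + 265.69 = 328.1
|RD|² = 17.64 + 0.81 = 18.45
|RE|² = 292.41 + 12.25 = 304.66
Sorted ascending: D, B, E, … — the second-nearest is B.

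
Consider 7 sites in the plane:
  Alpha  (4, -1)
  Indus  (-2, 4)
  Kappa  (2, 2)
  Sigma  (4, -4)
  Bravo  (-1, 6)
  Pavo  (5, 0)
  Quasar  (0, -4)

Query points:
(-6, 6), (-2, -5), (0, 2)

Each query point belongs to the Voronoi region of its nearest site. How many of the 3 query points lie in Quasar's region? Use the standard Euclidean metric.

1

(-6, 6) — d² to each: Alpha:149, Indus:20, Kappa:80, Sigma:200, Bravo:25, Pavo:157, Quasar:136 → nearest is Indus
(-2, -5) — d² to each: Alpha:52, Indus:81, Kappa:65, Sigma:37, Bravo:122, Pavo:74, Quasar:5 → nearest is Quasar
(0, 2) — d² to each: Alpha:25, Indus:8, Kappa:4, Sigma:52, Bravo:17, Pavo:29, Quasar:36 → nearest is Kappa
1 of the 3 points has Quasar as nearest.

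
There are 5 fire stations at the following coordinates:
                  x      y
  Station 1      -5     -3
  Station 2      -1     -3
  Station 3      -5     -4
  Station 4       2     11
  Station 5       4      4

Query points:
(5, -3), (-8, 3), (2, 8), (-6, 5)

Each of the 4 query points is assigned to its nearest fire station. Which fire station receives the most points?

(5, -3) — d² to each: Station 1:100, Station 2:36, Station 3:101, Station 4:205, Station 5:50 → nearest is Station 2
(-8, 3) — d² to each: Station 1:45, Station 2:85, Station 3:58, Station 4:164, Station 5:145 → nearest is Station 1
(2, 8) — d² to each: Station 1:170, Station 2:130, Station 3:193, Station 4:9, Station 5:20 → nearest is Station 4
(-6, 5) — d² to each: Station 1:65, Station 2:89, Station 3:82, Station 4:100, Station 5:101 → nearest is Station 1
Tally — Station 1:2, Station 2:1, Station 4:1. Station 1 captures the most (2).

Station 1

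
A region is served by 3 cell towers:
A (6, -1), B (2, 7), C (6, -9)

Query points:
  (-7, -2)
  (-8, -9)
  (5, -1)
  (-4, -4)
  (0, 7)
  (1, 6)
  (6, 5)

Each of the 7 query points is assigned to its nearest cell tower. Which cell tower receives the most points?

B

(-7, -2) — d² to each: A:170, B:162, C:218 → nearest is B
(-8, -9) — d² to each: A:260, B:356, C:196 → nearest is C
(5, -1) — d² to each: A:1, B:73, C:65 → nearest is A
(-4, -4) — d² to each: A:109, B:157, C:125 → nearest is A
(0, 7) — d² to each: A:100, B:4, C:292 → nearest is B
(1, 6) — d² to each: A:74, B:2, C:250 → nearest is B
(6, 5) — d² to each: A:36, B:20, C:196 → nearest is B
Tally — A:2, B:4, C:1. B captures the most (4).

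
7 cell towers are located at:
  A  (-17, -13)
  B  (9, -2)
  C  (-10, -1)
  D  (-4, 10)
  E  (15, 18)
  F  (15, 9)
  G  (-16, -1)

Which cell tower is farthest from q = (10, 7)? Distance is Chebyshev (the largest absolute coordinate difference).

d(q,A) = max(27, 20) = 27
d(q,B) = max(1, 9) = 9
d(q,C) = max(20, 8) = 20
d(q,D) = max(14, 3) = 14
d(q,E) = max(5, 11) = 11
d(q,F) = max(5, 2) = 5
d(q,G) = max(26, 8) = 26
The largest is to A.

A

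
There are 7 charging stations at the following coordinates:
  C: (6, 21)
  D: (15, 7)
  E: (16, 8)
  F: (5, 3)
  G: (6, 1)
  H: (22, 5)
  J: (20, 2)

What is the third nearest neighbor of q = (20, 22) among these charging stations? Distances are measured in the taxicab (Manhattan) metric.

H

d(q,C) = 14 + 1 = 15
d(q,D) = 5 + 15 = 20
d(q,E) = 4 + 14 = 18
d(q,F) = 15 + 19 = 34
d(q,G) = 14 + 21 = 35
d(q,H) = 2 + 17 = 19
d(q,J) = 0 + 20 = 20
Sorted ascending: C, E, H, D, … — the third-nearest is H.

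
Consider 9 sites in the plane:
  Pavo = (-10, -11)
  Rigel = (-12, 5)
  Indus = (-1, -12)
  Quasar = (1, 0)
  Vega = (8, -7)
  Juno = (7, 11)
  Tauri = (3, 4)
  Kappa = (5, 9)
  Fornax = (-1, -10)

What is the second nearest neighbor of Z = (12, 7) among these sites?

Compare squared distances (the ordering matches that of the actual distances):
d²(Z, Pavo) = 484 + 324 = 808
d²(Z, Rigel) = 576 + 4 = 580
d²(Z, Indus) = 169 + 361 = 530
d²(Z, Quasar) = 121 + 49 = 170
d²(Z, Vega) = 16 + 196 = 212
d²(Z, Juno) = 25 + 16 = 41
d²(Z, Tauri) = 81 + 9 = 90
d²(Z, Kappa) = 49 + 4 = 53
d²(Z, Fornax) = 169 + 289 = 458
Sorted ascending: Juno, Kappa, Tauri, … — the second-nearest is Kappa.

Kappa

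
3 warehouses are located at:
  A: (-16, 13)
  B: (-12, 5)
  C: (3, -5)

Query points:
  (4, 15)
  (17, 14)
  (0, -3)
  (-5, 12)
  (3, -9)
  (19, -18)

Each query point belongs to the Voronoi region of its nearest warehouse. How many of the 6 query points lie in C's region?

(4, 15) — d² to each: A:404, B:356, C:401 → nearest is B
(17, 14) — d² to each: A:1090, B:922, C:557 → nearest is C
(0, -3) — d² to each: A:512, B:208, C:13 → nearest is C
(-5, 12) — d² to each: A:122, B:98, C:353 → nearest is B
(3, -9) — d² to each: A:845, B:421, C:16 → nearest is C
(19, -18) — d² to each: A:2186, B:1490, C:425 → nearest is C
4 of the 6 points have C as nearest.

4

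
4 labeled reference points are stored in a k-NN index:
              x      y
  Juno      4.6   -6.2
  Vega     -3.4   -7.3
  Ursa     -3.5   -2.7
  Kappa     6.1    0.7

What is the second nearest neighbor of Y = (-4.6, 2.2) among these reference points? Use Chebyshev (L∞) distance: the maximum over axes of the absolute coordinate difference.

d(Y, Juno) = max(9.2, 8.4) = 9.2
d(Y, Vega) = max(1.2, 9.5) = 9.5
d(Y, Ursa) = max(1.1, 4.9) = 4.9
d(Y, Kappa) = max(10.7, 1.5) = 10.7
Sorted ascending: Ursa, Juno, Vega, … — the second-nearest is Juno.

Juno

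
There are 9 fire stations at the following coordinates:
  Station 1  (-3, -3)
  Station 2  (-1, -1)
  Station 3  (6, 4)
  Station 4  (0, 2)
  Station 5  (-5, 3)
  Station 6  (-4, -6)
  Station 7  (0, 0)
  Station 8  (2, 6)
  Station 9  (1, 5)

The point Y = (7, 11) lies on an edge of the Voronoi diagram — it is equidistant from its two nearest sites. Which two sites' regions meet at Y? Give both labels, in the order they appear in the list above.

Station 3 and Station 8

Squared distances from Y to each site:
d²(Y, Station 1) = (7−(-3))² + (11−(-3))² = 100 + 196 = 296
d²(Y, Station 2) = (7−(-1))² + (11−(-1))² = 64 + 144 = 208
d²(Y, Station 3) = (7−6)² + (11−4)² = 1 + 49 = 50
d²(Y, Station 4) = (7−0)² + (11−2)² = 49 + 81 = 130
d²(Y, Station 5) = (7−(-5))² + (11−3)² = 144 + 64 = 208
d²(Y, Station 6) = (7−(-4))² + (11−(-6))² = 121 + 289 = 410
d²(Y, Station 7) = (7−0)² + (11−0)² = 49 + 121 = 170
d²(Y, Station 8) = (7−2)² + (11−6)² = 25 + 25 = 50
d²(Y, Station 9) = (7−1)² + (11−5)² = 36 + 36 = 72
Y is equidistant from Station 3 and Station 8 (both at squared distance 50), and every other site is strictly farther — so Y lies on the Station 3–Station 8 Voronoi edge.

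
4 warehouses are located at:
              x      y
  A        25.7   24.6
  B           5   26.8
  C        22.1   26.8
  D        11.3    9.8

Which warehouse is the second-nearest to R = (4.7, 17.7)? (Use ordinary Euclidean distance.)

D

Compare squared distances (the ordering matches that of the actual distances):
|RA|² = (4.7−25.7)² + (17.7−24.6)² = 441 + 47.61 = 488.61
|RB|² = (4.7−5)² + (17.7−26.8)² = 0.09 + 82.81 = 82.9
|RC|² = (4.7−22.1)² + (17.7−26.8)² = 302.76 + 82.81 = 385.57
|RD|² = (4.7−11.3)² + (17.7−9.8)² = 43.56 + 62.41 = 105.97
Sorted ascending: B, D, C, … — the second-nearest is D.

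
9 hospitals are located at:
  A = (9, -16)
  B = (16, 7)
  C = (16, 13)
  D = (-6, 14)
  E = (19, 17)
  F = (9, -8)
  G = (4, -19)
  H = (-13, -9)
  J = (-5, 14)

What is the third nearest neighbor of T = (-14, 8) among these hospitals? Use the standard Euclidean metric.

H

Compare squared distances (the ordering matches that of the actual distances):
|TA|² = (-14−9)² + (8−(-16))² = 529 + 576 = 1105
|TB|² = (-14−16)² + (8−7)² = 900 + 1 = 901
|TC|² = (-14−16)² + (8−13)² = 900 + 25 = 925
|TD|² = (-14−(-6))² + (8−14)² = 64 + 36 = 100
|TE|² = (-14−19)² + (8−17)² = 1089 + 81 = 1170
|TF|² = (-14−9)² + (8−(-8))² = 529 + 256 = 785
|TG|² = (-14−4)² + (8−(-19))² = 324 + 729 = 1053
|TH|² = (-14−(-13))² + (8−(-9))² = 1 + 289 = 290
|TJ|² = (-14−(-5))² + (8−14)² = 81 + 36 = 117
Sorted ascending: D, J, H, F, … — the third-nearest is H.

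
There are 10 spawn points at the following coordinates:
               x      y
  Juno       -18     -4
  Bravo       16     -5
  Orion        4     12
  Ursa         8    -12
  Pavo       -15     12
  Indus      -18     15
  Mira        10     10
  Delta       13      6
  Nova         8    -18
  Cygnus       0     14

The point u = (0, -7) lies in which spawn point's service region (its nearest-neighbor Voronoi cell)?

Ursa

Since √ is increasing, it suffices to compare squared distances:
d²(u, Juno) = (0−(-18))² + (-7−(-4))² = 324 + 9 = 333
d²(u, Bravo) = (0−16)² + (-7−(-5))² = 256 + 4 = 260
d²(u, Orion) = (0−4)² + (-7−12)² = 16 + 361 = 377
d²(u, Ursa) = (0−8)² + (-7−(-12))² = 64 + 25 = 89
d²(u, Pavo) = (0−(-15))² + (-7−12)² = 225 + 361 = 586
d²(u, Indus) = (0−(-18))² + (-7−15)² = 324 + 484 = 808
d²(u, Mira) = (0−10)² + (-7−10)² = 100 + 289 = 389
d²(u, Delta) = (0−13)² + (-7−6)² = 169 + 169 = 338
d²(u, Nova) = (0−8)² + (-7−(-18))² = 64 + 121 = 185
d²(u, Cygnus) = (0−0)² + (-7−14)² = 0 + 441 = 441
The smallest is to Ursa, so u lies in the Voronoi region of Ursa.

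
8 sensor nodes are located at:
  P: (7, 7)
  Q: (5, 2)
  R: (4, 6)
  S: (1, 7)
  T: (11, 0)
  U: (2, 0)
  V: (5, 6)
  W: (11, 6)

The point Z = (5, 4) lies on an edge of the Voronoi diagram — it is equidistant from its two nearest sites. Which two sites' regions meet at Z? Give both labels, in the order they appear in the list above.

Q and V

Squared distances from Z to each site:
|ZP|² = (5−7)² + (4−7)² = 4 + 9 = 13
|ZQ|² = (5−5)² + (4−2)² = 0 + 4 = 4
|ZR|² = (5−4)² + (4−6)² = 1 + 4 = 5
|ZS|² = (5−1)² + (4−7)² = 16 + 9 = 25
|ZT|² = (5−11)² + (4−0)² = 36 + 16 = 52
|ZU|² = (5−2)² + (4−0)² = 9 + 16 = 25
|ZV|² = (5−5)² + (4−6)² = 0 + 4 = 4
|ZW|² = (5−11)² + (4−6)² = 36 + 4 = 40
Z is equidistant from Q and V (both at squared distance 4), and every other site is strictly farther — so Z lies on the Q–V Voronoi edge.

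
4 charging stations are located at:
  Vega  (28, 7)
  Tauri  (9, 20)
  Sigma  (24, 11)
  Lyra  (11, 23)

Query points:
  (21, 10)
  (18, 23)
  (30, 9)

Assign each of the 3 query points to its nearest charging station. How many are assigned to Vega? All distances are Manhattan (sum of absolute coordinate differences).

(21, 10) — d to each: Vega:10, Tauri:22, Sigma:4, Lyra:23 → nearest is Sigma
(18, 23) — d to each: Vega:26, Tauri:12, Sigma:18, Lyra:7 → nearest is Lyra
(30, 9) — d to each: Vega:4, Tauri:32, Sigma:8, Lyra:33 → nearest is Vega
1 of the 3 points has Vega as nearest.

1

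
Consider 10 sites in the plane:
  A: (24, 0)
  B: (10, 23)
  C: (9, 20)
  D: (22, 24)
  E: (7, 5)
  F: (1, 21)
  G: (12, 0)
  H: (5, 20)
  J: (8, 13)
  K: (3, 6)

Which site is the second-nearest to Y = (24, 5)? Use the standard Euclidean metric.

G

Compare squared distances (the ordering matches that of the actual distances):
|YA|² = 0 + 25 = 25
|YB|² = 196 + 324 = 520
|YC|² = 225 + 225 = 450
|YD|² = 4 + 361 = 365
|YE|² = 289 + 0 = 289
|YF|² = 529 + 256 = 785
|YG|² = 144 + 25 = 169
|YH|² = 361 + 225 = 586
|YJ|² = 256 + 64 = 320
|YK|² = 441 + 1 = 442
Sorted ascending: A, G, E, … — the second-nearest is G.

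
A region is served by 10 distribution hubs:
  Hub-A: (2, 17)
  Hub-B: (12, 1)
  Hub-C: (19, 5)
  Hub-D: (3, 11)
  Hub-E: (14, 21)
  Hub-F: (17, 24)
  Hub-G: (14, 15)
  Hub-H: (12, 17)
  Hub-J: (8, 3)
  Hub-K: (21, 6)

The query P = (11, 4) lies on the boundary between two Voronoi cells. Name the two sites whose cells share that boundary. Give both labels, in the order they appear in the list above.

Hub-B and Hub-J

Squared distances from P to each site:
d²(P, Hub-A) = (11−2)² + (4−17)² = 81 + 169 = 250
d²(P, Hub-B) = (11−12)² + (4−1)² = 1 + 9 = 10
d²(P, Hub-C) = (11−19)² + (4−5)² = 64 + 1 = 65
d²(P, Hub-D) = (11−3)² + (4−11)² = 64 + 49 = 113
d²(P, Hub-E) = (11−14)² + (4−21)² = 9 + 289 = 298
d²(P, Hub-F) = (11−17)² + (4−24)² = 36 + 400 = 436
d²(P, Hub-G) = (11−14)² + (4−15)² = 9 + 121 = 130
d²(P, Hub-H) = (11−12)² + (4−17)² = 1 + 169 = 170
d²(P, Hub-J) = (11−8)² + (4−3)² = 9 + 1 = 10
d²(P, Hub-K) = (11−21)² + (4−6)² = 100 + 4 = 104
P is equidistant from Hub-B and Hub-J (both at squared distance 10), and every other site is strictly farther — so P lies on the Hub-B–Hub-J Voronoi edge.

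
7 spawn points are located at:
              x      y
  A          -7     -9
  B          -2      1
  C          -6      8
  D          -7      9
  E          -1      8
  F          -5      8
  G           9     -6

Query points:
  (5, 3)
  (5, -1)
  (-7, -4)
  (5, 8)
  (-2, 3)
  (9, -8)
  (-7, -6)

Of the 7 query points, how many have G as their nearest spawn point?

2

(5, 3) — d² to each: A:288, B:53, C:146, D:180, E:61, F:125, G:97 → nearest is B
(5, -1) — d² to each: A:208, B:53, C:202, D:244, E:117, F:181, G:41 → nearest is G
(-7, -4) — d² to each: A:25, B:50, C:145, D:169, E:180, F:148, G:260 → nearest is A
(5, 8) — d² to each: A:433, B:98, C:121, D:145, E:36, F:100, G:212 → nearest is E
(-2, 3) — d² to each: A:169, B:4, C:41, D:61, E:26, F:34, G:202 → nearest is B
(9, -8) — d² to each: A:257, B:202, C:481, D:545, E:356, F:452, G:4 → nearest is G
(-7, -6) — d² to each: A:9, B:74, C:197, D:225, E:232, F:200, G:256 → nearest is A
2 of the 7 points have G as nearest.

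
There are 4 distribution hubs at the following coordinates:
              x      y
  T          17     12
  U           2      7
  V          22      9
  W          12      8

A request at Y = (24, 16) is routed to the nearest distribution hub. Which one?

Since √ is increasing, it suffices to compare squared distances:
|YT|² = (24−17)² + (16−12)² = 49 + 16 = 65
|YU|² = (24−2)² + (16−7)² = 484 + 81 = 565
|YV|² = (24−22)² + (16−9)² = 4 + 49 = 53
|YW|² = (24−12)² + (16−8)² = 144 + 64 = 208
Minimum is at V.

V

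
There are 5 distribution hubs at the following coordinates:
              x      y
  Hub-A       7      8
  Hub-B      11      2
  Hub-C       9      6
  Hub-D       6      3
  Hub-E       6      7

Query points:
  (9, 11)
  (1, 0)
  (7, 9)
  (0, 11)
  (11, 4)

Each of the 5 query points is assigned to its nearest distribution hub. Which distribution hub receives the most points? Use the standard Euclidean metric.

(9, 11) — d² to each: Hub-A:13, Hub-B:85, Hub-C:25, Hub-D:73, Hub-E:25 → nearest is Hub-A
(1, 0) — d² to each: Hub-A:100, Hub-B:104, Hub-C:100, Hub-D:34, Hub-E:74 → nearest is Hub-D
(7, 9) — d² to each: Hub-A:1, Hub-B:65, Hub-C:13, Hub-D:37, Hub-E:5 → nearest is Hub-A
(0, 11) — d² to each: Hub-A:58, Hub-B:202, Hub-C:106, Hub-D:100, Hub-E:52 → nearest is Hub-E
(11, 4) — d² to each: Hub-A:32, Hub-B:4, Hub-C:8, Hub-D:26, Hub-E:34 → nearest is Hub-B
Tally — Hub-A:2, Hub-B:1, Hub-D:1, Hub-E:1. Hub-A captures the most (2).

Hub-A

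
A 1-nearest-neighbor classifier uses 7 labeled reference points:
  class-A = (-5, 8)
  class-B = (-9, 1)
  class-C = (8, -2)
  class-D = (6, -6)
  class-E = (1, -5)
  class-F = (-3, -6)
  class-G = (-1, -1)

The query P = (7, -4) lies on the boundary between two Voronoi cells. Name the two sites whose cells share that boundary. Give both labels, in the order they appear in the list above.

class-C and class-D

Squared distances from P to each site:
d²(P, class-A) = (7−(-5))² + (-4−8)² = 144 + 144 = 288
d²(P, class-B) = (7−(-9))² + (-4−1)² = 256 + 25 = 281
d²(P, class-C) = (7−8)² + (-4−(-2))² = 1 + 4 = 5
d²(P, class-D) = (7−6)² + (-4−(-6))² = 1 + 4 = 5
d²(P, class-E) = (7−1)² + (-4−(-5))² = 36 + 1 = 37
d²(P, class-F) = (7−(-3))² + (-4−(-6))² = 100 + 4 = 104
d²(P, class-G) = (7−(-1))² + (-4−(-1))² = 64 + 9 = 73
P is equidistant from class-C and class-D (both at squared distance 5), and every other site is strictly farther — so P lies on the class-C–class-D Voronoi edge.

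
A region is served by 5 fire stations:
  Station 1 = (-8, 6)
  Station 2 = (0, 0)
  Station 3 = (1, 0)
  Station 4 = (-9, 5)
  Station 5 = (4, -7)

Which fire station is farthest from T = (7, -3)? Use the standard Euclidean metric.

Since √ is increasing, it suffices to compare squared distances:
d²(T, Station 1) = (7−(-8))² + (-3−6)² = 225 + 81 = 306
d²(T, Station 2) = (7−0)² + (-3−0)² = 49 + 9 = 58
d²(T, Station 3) = (7−1)² + (-3−0)² = 36 + 9 = 45
d²(T, Station 4) = (7−(-9))² + (-3−5)² = 256 + 64 = 320
d²(T, Station 5) = (7−4)² + (-3−(-7))² = 9 + 16 = 25
The largest is to Station 4.

Station 4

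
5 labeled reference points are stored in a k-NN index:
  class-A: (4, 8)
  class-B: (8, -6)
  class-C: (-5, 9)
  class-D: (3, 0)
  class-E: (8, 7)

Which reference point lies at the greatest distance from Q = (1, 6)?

class-B

Since √ is increasing, it suffices to compare squared distances:
d²(Q, class-A) = 9 + 4 = 13
d²(Q, class-B) = 49 + 144 = 193
d²(Q, class-C) = 36 + 9 = 45
d²(Q, class-D) = 4 + 36 = 40
d²(Q, class-E) = 49 + 1 = 50
The largest is to class-B.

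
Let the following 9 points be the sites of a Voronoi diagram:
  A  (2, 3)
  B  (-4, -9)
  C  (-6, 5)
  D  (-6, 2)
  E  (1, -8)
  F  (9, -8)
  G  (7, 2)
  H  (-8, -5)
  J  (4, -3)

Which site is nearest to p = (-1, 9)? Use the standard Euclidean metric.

Since √ is increasing, it suffices to compare squared distances:
|pA|² = 9 + 36 = 45
|pB|² = 9 + 324 = 333
|pC|² = 25 + 16 = 41
|pD|² = 25 + 49 = 74
|pE|² = 4 + 289 = 293
|pF|² = 100 + 289 = 389
|pG|² = 64 + 49 = 113
|pH|² = 49 + 196 = 245
|pJ|² = 25 + 144 = 169
Minimum is at C.

C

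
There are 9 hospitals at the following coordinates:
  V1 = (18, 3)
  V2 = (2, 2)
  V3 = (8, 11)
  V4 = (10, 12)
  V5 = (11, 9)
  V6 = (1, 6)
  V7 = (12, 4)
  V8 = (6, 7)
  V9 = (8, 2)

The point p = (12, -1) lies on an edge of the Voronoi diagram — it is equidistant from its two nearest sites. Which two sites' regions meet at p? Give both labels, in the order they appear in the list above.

V7 and V9

Squared distances from p to each site:
|pV1|² = (12−18)² + (-1−3)² = 36 + 16 = 52
|pV2|² = (12−2)² + (-1−2)² = 100 + 9 = 109
|pV3|² = (12−8)² + (-1−11)² = 16 + 144 = 160
|pV4|² = (12−10)² + (-1−12)² = 4 + 169 = 173
|pV5|² = (12−11)² + (-1−9)² = 1 + 100 = 101
|pV6|² = (12−1)² + (-1−6)² = 121 + 49 = 170
|pV7|² = (12−12)² + (-1−4)² = 0 + 25 = 25
|pV8|² = (12−6)² + (-1−7)² = 36 + 64 = 100
|pV9|² = (12−8)² + (-1−2)² = 16 + 9 = 25
p is equidistant from V7 and V9 (both at squared distance 25), and every other site is strictly farther — so p lies on the V7–V9 Voronoi edge.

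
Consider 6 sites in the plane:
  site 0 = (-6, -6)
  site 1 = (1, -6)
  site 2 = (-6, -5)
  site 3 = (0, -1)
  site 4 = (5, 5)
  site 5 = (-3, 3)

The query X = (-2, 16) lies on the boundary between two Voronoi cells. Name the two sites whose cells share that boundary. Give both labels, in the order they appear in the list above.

Squared distances from X to each site:
d²(X, site 0) = (-2−(-6))² + (16−(-6))² = 16 + 484 = 500
d²(X, site 1) = (-2−1)² + (16−(-6))² = 9 + 484 = 493
d²(X, site 2) = (-2−(-6))² + (16−(-5))² = 16 + 441 = 457
d²(X, site 3) = (-2−0)² + (16−(-1))² = 4 + 289 = 293
d²(X, site 4) = (-2−5)² + (16−5)² = 49 + 121 = 170
d²(X, site 5) = (-2−(-3))² + (16−3)² = 1 + 169 = 170
X is equidistant from site 4 and site 5 (both at squared distance 170), and every other site is strictly farther — so X lies on the site 4–site 5 Voronoi edge.

site 4 and site 5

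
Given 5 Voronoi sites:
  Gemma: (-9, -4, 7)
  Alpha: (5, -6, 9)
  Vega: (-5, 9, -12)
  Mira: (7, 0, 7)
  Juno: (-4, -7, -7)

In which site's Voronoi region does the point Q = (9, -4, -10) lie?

Juno

Squared Euclidean distances:
d²(Q, Gemma) = (9−(-9))² + (-4−(-4))² + (-10−7)² = 324 + 0 + 289 = 613
d²(Q, Alpha) = (9−5)² + (-4−(-6))² + (-10−9)² = 16 + 4 + 361 = 381
d²(Q, Vega) = (9−(-5))² + (-4−9)² + (-10−(-12))² = 196 + 169 + 4 = 369
d²(Q, Mira) = (9−7)² + (-4−0)² + (-10−7)² = 4 + 16 + 289 = 309
d²(Q, Juno) = (9−(-4))² + (-4−(-7))² + (-10−(-7))² = 169 + 9 + 9 = 187
Juno is nearest.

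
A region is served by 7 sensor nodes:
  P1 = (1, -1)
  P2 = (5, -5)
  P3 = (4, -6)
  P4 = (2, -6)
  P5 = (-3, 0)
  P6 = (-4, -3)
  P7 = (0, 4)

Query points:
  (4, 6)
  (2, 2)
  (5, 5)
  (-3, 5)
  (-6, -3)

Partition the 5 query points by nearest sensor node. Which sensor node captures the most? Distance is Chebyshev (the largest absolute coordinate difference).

(4, 6) — d to each: P1:7, P2:11, P3:12, P4:12, P5:7, P6:9, P7:4 → nearest is P7
(2, 2) — d to each: P1:3, P2:7, P3:8, P4:8, P5:5, P6:6, P7:2 → nearest is P7
(5, 5) — d to each: P1:6, P2:10, P3:11, P4:11, P5:8, P6:9, P7:5 → nearest is P7
(-3, 5) — d to each: P1:6, P2:10, P3:11, P4:11, P5:5, P6:8, P7:3 → nearest is P7
(-6, -3) — d to each: P1:7, P2:11, P3:10, P4:8, P5:3, P6:2, P7:7 → nearest is P6
Tally — P6:1, P7:4. P7 captures the most (4).

P7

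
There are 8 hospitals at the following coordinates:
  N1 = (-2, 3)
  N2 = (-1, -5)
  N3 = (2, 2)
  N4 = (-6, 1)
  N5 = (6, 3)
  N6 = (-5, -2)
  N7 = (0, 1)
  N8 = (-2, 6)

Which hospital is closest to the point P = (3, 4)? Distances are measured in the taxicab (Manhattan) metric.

N3

d(P,N1) = |3−(-2)| + |4−3| = 5 + 1 = 6
d(P,N2) = |3−(-1)| + |4−(-5)| = 4 + 9 = 13
d(P,N3) = |3−2| + |4−2| = 1 + 2 = 3
d(P,N4) = |3−(-6)| + |4−1| = 9 + 3 = 12
d(P,N5) = |3−6| + |4−3| = 3 + 1 = 4
d(P,N6) = |3−(-5)| + |4−(-2)| = 8 + 6 = 14
d(P,N7) = |3−0| + |4−1| = 3 + 3 = 6
d(P,N8) = |3−(-2)| + |4−6| = 5 + 2 = 7
N3 is nearest.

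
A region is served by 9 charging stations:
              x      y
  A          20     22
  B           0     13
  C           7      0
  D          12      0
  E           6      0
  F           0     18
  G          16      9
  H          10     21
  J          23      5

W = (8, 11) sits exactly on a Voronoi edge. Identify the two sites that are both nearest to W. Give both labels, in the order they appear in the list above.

Squared distances from W to each site:
|WA|² = 144 + 121 = 265
|WB|² = 64 + 4 = 68
|WC|² = 1 + 121 = 122
|WD|² = 16 + 121 = 137
|WE|² = 4 + 121 = 125
|WF|² = 64 + 49 = 113
|WG|² = 64 + 4 = 68
|WH|² = 4 + 100 = 104
|WJ|² = 225 + 36 = 261
W is equidistant from B and G (both at squared distance 68), and every other site is strictly farther — so W lies on the B–G Voronoi edge.

B and G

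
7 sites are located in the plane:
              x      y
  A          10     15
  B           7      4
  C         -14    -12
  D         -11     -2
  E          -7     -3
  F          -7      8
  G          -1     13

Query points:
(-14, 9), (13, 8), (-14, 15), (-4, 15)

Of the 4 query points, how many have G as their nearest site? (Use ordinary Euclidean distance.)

1

(-14, 9) — d² to each: A:612, B:466, C:441, D:130, E:193, F:50, G:185 → nearest is F
(13, 8) — d² to each: A:58, B:52, C:1129, D:676, E:521, F:400, G:221 → nearest is B
(-14, 15) — d² to each: A:576, B:562, C:729, D:298, E:373, F:98, G:173 → nearest is F
(-4, 15) — d² to each: A:196, B:242, C:829, D:338, E:333, F:58, G:13 → nearest is G
1 of the 4 points has G as nearest.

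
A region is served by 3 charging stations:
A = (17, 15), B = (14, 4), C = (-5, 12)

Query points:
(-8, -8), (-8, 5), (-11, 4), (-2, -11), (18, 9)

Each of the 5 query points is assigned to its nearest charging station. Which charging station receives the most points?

C

(-8, -8) — d² to each: A:1154, B:628, C:409 → nearest is C
(-8, 5) — d² to each: A:725, B:485, C:58 → nearest is C
(-11, 4) — d² to each: A:905, B:625, C:100 → nearest is C
(-2, -11) — d² to each: A:1037, B:481, C:538 → nearest is B
(18, 9) — d² to each: A:37, B:41, C:538 → nearest is A
Tally — A:1, B:1, C:3. C captures the most (3).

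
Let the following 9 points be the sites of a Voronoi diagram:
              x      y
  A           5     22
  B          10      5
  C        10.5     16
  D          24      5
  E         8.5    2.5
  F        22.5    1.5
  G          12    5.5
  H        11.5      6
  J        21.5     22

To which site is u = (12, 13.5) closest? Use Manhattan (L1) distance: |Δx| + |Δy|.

C

d(u,A) = |12−5| + |13.5−22| = 7 + 8.5 = 15.5
d(u,B) = |12−10| + |13.5−5| = 2 + 8.5 = 10.5
d(u,C) = |12−10.5| + |13.5−16| = 1.5 + 2.5 = 4
d(u,D) = |12−24| + |13.5−5| = 12 + 8.5 = 20.5
d(u,E) = |12−8.5| + |13.5−2.5| = 3.5 + 11 = 14.5
d(u,F) = |12−22.5| + |13.5−1.5| = 10.5 + 12 = 22.5
d(u,G) = |12−12| + |13.5−5.5| = 0 + 8 = 8
d(u,H) = |12−11.5| + |13.5−6| = 0.5 + 7.5 = 8
d(u,J) = |12−21.5| + |13.5−22| = 9.5 + 8.5 = 18
The smallest is to C, so u lies in the Voronoi region of C.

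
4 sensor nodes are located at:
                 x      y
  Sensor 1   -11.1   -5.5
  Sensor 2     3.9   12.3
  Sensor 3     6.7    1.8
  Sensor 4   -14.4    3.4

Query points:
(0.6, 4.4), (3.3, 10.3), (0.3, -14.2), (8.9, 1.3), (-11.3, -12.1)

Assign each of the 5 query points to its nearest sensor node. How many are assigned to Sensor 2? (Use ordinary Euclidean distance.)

1

(0.6, 4.4) — d² to each: Sensor 1:234.9, Sensor 2:73.3, Sensor 3:43.97, Sensor 4:226 → nearest is Sensor 3
(3.3, 10.3) — d² to each: Sensor 1:457, Sensor 2:4.36, Sensor 3:83.81, Sensor 4:360.9 → nearest is Sensor 2
(0.3, -14.2) — d² to each: Sensor 1:205.65, Sensor 2:715.21, Sensor 3:296.96, Sensor 4:525.85 → nearest is Sensor 1
(8.9, 1.3) — d² to each: Sensor 1:446.24, Sensor 2:146, Sensor 3:5.09, Sensor 4:547.3 → nearest is Sensor 3
(-11.3, -12.1) — d² to each: Sensor 1:43.6, Sensor 2:826.4, Sensor 3:517.21, Sensor 4:249.86 → nearest is Sensor 1
1 of the 5 points has Sensor 2 as nearest.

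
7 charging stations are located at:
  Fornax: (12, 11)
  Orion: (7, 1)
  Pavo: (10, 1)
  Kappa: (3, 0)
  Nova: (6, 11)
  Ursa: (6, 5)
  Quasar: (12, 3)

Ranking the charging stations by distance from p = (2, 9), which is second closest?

Ursa

Compare squared distances (the ordering matches that of the actual distances):
d²(p, Fornax) = (2−12)² + (9−11)² = 100 + 4 = 104
d²(p, Orion) = (2−7)² + (9−1)² = 25 + 64 = 89
d²(p, Pavo) = (2−10)² + (9−1)² = 64 + 64 = 128
d²(p, Kappa) = (2−3)² + (9−0)² = 1 + 81 = 82
d²(p, Nova) = (2−6)² + (9−11)² = 16 + 4 = 20
d²(p, Ursa) = (2−6)² + (9−5)² = 16 + 16 = 32
d²(p, Quasar) = (2−12)² + (9−3)² = 100 + 36 = 136
Sorted ascending: Nova, Ursa, Kappa, … — the second-nearest is Ursa.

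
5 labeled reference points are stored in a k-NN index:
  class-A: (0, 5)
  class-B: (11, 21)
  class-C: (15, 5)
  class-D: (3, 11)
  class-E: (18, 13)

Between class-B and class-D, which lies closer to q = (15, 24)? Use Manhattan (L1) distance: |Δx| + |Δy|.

class-B

d(q, class-B) = |15−11| + |24−21| = 4 + 3 = 7
d(q, class-D) = |15−3| + |24−11| = 12 + 13 = 25
7 < 25, so class-B is closer.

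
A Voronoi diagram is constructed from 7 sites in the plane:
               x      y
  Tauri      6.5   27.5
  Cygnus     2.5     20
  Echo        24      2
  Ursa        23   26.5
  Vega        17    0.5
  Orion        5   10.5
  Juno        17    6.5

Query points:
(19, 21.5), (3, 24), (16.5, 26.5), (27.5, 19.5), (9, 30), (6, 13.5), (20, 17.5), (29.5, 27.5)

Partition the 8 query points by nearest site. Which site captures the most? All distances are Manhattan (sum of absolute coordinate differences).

Ursa

(19, 21.5) — d to each: Tauri:18.5, Cygnus:18, Echo:24.5, Ursa:9, Vega:23, Orion:25, Juno:17 → nearest is Ursa
(3, 24) — d to each: Tauri:7, Cygnus:4.5, Echo:43, Ursa:22.5, Vega:37.5, Orion:15.5, Juno:31.5 → nearest is Cygnus
(16.5, 26.5) — d to each: Tauri:11, Cygnus:20.5, Echo:32, Ursa:6.5, Vega:26.5, Orion:27.5, Juno:20.5 → nearest is Ursa
(27.5, 19.5) — d to each: Tauri:29, Cygnus:25.5, Echo:21, Ursa:11.5, Vega:29.5, Orion:31.5, Juno:23.5 → nearest is Ursa
(9, 30) — d to each: Tauri:5, Cygnus:16.5, Echo:43, Ursa:17.5, Vega:37.5, Orion:23.5, Juno:31.5 → nearest is Tauri
(6, 13.5) — d to each: Tauri:14.5, Cygnus:10, Echo:29.5, Ursa:30, Vega:24, Orion:4, Juno:18 → nearest is Orion
(20, 17.5) — d to each: Tauri:23.5, Cygnus:20, Echo:19.5, Ursa:12, Vega:20, Orion:22, Juno:14 → nearest is Ursa
(29.5, 27.5) — d to each: Tauri:23, Cygnus:34.5, Echo:31, Ursa:7.5, Vega:39.5, Orion:41.5, Juno:33.5 → nearest is Ursa
Tally — Tauri:1, Cygnus:1, Ursa:5, Orion:1. Ursa captures the most (5).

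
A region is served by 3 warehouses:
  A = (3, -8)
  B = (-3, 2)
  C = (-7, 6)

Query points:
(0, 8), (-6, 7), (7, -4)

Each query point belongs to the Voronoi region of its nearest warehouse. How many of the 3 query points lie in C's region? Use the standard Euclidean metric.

(0, 8) — d² to each: A:265, B:45, C:53 → nearest is B
(-6, 7) — d² to each: A:306, B:34, C:2 → nearest is C
(7, -4) — d² to each: A:32, B:136, C:296 → nearest is A
1 of the 3 points has C as nearest.

1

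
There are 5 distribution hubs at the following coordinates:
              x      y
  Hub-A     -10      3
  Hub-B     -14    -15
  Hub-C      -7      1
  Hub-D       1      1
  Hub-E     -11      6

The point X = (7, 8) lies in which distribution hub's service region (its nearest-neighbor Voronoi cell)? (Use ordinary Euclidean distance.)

Hub-D

Compare squared distances (the ordering matches that of the actual distances):
d²(X, Hub-A) = 289 + 25 = 314
d²(X, Hub-B) = 441 + 529 = 970
d²(X, Hub-C) = 196 + 49 = 245
d²(X, Hub-D) = 36 + 49 = 85
d²(X, Hub-E) = 324 + 4 = 328
Minimum is at Hub-D.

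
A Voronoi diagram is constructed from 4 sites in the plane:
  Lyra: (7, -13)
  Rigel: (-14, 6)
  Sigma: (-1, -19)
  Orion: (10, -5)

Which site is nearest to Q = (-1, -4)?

Orion

Since √ is increasing, it suffices to compare squared distances:
d²(Q, Lyra) = (-1−7)² + (-4−(-13))² = 64 + 81 = 145
d²(Q, Rigel) = (-1−(-14))² + (-4−6)² = 169 + 100 = 269
d²(Q, Sigma) = (-1−(-1))² + (-4−(-19))² = 0 + 225 = 225
d²(Q, Orion) = (-1−10)² + (-4−(-5))² = 121 + 1 = 122
The smallest is to Orion, so Q lies in the Voronoi region of Orion.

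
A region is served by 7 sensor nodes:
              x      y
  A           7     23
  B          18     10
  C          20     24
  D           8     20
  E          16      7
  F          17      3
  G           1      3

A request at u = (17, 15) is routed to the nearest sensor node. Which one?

B

Since √ is increasing, it suffices to compare squared distances:
|uA|² = (17−7)² + (15−23)² = 100 + 64 = 164
|uB|² = (17−18)² + (15−10)² = 1 + 25 = 26
|uC|² = (17−20)² + (15−24)² = 9 + 81 = 90
|uD|² = (17−8)² + (15−20)² = 81 + 25 = 106
|uE|² = (17−16)² + (15−7)² = 1 + 64 = 65
|uF|² = (17−17)² + (15−3)² = 0 + 144 = 144
|uG|² = (17−1)² + (15−3)² = 256 + 144 = 400
Minimum is at B.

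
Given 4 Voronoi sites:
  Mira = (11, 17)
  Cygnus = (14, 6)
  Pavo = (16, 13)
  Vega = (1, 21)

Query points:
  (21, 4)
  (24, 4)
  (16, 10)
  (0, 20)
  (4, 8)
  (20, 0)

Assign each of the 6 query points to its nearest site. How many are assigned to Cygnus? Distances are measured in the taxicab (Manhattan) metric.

4

(21, 4) — d to each: Mira:23, Cygnus:9, Pavo:14, Vega:37 → nearest is Cygnus
(24, 4) — d to each: Mira:26, Cygnus:12, Pavo:17, Vega:40 → nearest is Cygnus
(16, 10) — d to each: Mira:12, Cygnus:6, Pavo:3, Vega:26 → nearest is Pavo
(0, 20) — d to each: Mira:14, Cygnus:28, Pavo:23, Vega:2 → nearest is Vega
(4, 8) — d to each: Mira:16, Cygnus:12, Pavo:17, Vega:16 → nearest is Cygnus
(20, 0) — d to each: Mira:26, Cygnus:12, Pavo:17, Vega:40 → nearest is Cygnus
4 of the 6 points have Cygnus as nearest.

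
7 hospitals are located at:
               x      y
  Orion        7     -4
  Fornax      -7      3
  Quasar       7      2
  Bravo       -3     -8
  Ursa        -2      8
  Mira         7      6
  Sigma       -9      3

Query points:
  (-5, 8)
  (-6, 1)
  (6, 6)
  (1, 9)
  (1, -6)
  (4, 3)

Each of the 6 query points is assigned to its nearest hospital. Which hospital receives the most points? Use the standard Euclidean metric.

Ursa

(-5, 8) — d² to each: Orion:288, Fornax:29, Quasar:180, Bravo:260, Ursa:9, Mira:148, Sigma:41 → nearest is Ursa
(-6, 1) — d² to each: Orion:194, Fornax:5, Quasar:170, Bravo:90, Ursa:65, Mira:194, Sigma:13 → nearest is Fornax
(6, 6) — d² to each: Orion:101, Fornax:178, Quasar:17, Bravo:277, Ursa:68, Mira:1, Sigma:234 → nearest is Mira
(1, 9) — d² to each: Orion:205, Fornax:100, Quasar:85, Bravo:305, Ursa:10, Mira:45, Sigma:136 → nearest is Ursa
(1, -6) — d² to each: Orion:40, Fornax:145, Quasar:100, Bravo:20, Ursa:205, Mira:180, Sigma:181 → nearest is Bravo
(4, 3) — d² to each: Orion:58, Fornax:121, Quasar:10, Bravo:170, Ursa:61, Mira:18, Sigma:169 → nearest is Quasar
Tally — Fornax:1, Quasar:1, Bravo:1, Ursa:2, Mira:1. Ursa captures the most (2).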